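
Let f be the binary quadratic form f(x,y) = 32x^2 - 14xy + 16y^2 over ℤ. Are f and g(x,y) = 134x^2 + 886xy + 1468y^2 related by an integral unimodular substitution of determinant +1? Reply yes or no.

D₁ = -1852, D₂ = -1852
f: flip: (32,-14,16)→(16,14,32)
f: reduced (well bottom): (16,14,32) with a≤c, −a<b≤a
g: translate: b→82 (≡886 mod 268), so (134,886,1468)→(134,82,16)
g: flip: (134,82,16)→(16,-82,134)
g: translate: b→14 (≡-82 mod 32), so (16,-82,134)→(16,14,32)
g: reduced (well bottom): (16,14,32) with a≤c, −a<b≤a
reduced forms (16, 14, 32) vs (16, 14, 32) ⇒ equivalent

yes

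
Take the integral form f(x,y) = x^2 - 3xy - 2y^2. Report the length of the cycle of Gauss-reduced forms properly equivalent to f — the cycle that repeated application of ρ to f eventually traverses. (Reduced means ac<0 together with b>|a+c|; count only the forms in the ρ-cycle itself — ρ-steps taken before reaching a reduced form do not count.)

D = 17, ⌊√D⌋ = 4
descent: ρ → (-2,3,1)  [lands on river]
river: ρ → (1,3,-2)
river: ρ → (-2,1,2)
river: ρ → (2,3,-1)
river: ρ → (-1,3,2)
river: ρ → (2,1,-2)
ρ-cycle length = 6 (tail of 1 descent step not counted)

6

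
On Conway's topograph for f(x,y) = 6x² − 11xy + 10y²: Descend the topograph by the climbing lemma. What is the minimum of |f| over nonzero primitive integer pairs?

translate: b→1 (≡-11 mod 12), so (6,-11,10)→(6,1,5)
flip: (6,1,5)→(5,-1,6)
reduced (well bottom): (5,-1,6) with a≤c, −a<b≤a
well minimum = a = 5

5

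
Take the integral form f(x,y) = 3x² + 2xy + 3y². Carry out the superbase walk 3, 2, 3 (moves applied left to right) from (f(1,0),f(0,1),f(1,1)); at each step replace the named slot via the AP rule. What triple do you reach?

start (3,3,8) = (f(1,0),f(0,1),f(1,1))
replace slot 3: 2·(3+3) − 8 = 4 → (3,3,4)
replace slot 2: 2·(3+4) − 3 = 11 → (3,11,4)
replace slot 3: 2·(3+11) − 4 = 24 → (3,11,24)

3,11,24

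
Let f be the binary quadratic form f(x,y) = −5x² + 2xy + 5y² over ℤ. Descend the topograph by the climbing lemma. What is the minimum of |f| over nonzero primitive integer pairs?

river: ρ → (5,8,-2)
river: ρ → (-2,8,5)
river: ρ → (5,2,-5)
river: ρ → (-5,8,2)
river: ρ → (2,8,-5)
river: ρ → (-5,2,5)
closes: descent 0, river 6
min |a| on river = 2

2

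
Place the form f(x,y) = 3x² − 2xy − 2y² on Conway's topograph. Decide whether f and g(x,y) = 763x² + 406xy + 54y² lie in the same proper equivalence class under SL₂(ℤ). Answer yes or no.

D₁ = 28, D₂ = 28
river cycle of f (length 4): (-2, 2, 3), (3, 4, -1), (-1, 4, 3), (3, 2, -2)
river cycle of g (length 4): (3, 4, -1), (-1, 4, 3), (3, 2, -2), (-2, 2, 3)
cycles coincide ⇒ equivalent

yes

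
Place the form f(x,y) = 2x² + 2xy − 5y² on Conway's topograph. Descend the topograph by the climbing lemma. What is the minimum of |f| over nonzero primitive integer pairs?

descent: ρ → (-5,-2,2)
descent: ρ → (2,6,-1)  [lands on river]
river: ρ → (-1,6,2)
closes: descent 2, river 2
min |a| on river = 1

1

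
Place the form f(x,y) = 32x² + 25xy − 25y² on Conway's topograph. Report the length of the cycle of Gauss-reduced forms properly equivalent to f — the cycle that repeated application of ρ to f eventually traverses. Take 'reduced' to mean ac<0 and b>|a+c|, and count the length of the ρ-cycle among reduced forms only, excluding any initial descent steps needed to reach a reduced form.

D = 3825, ⌊√D⌋ = 61
river: ρ → (-25,25,32)
river: ρ → (32,39,-18)
river: ρ → (-18,33,38)
river: ρ → (38,43,-13)
river: ρ → (-13,61,2)
river: ρ → (2,59,-43)
river: ρ → (-43,27,18)
river: ρ → (18,45,-25)
river: ρ → (-25,55,8)
river: ρ → (8,57,-18)
river: ρ → (-18,51,17)
river: ρ → (17,51,-18)
river: ρ → (-18,57,8)
river: ρ → (8,55,-25)
river: ρ → (-25,45,18)
river: ρ → (18,27,-43)
river: ρ → (-43,59,2)
river: ρ → (2,61,-13)
river: ρ → (-13,43,38)
river: ρ → (38,33,-18)
river: ρ → (-18,39,32)
river: ρ → (32,25,-25)
ρ-cycle length = 22 (tail of 0 descent steps not counted)

22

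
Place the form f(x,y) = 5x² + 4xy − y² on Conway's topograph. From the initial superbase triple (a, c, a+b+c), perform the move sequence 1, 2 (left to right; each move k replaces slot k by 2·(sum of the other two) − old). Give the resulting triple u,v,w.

start (5,-1,8) = (f(1,0),f(0,1),f(1,1))
replace slot 1: 2·((-1)+8) − 5 = 9 → (9,-1,8)
replace slot 2: 2·(9+8) − (-1) = 35 → (9,35,8)

9,35,8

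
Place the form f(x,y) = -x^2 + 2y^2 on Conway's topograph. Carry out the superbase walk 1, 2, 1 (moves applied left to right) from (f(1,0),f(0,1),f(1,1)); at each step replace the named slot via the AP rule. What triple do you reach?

start (-1,2,1) = (f(1,0),f(0,1),f(1,1))
replace slot 1: 2·(2+1) − (-1) = 7 → (7,2,1)
replace slot 2: 2·(7+1) − 2 = 14 → (7,14,1)
replace slot 1: 2·(14+1) − 7 = 23 → (23,14,1)

23,14,1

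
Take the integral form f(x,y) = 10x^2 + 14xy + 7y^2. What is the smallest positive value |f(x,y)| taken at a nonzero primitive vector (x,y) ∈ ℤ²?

translate: b→-6 (≡14 mod 20), so (10,14,7)→(10,-6,3)
flip: (10,-6,3)→(3,6,10)
translate: b→0 (≡6 mod 6), so (3,6,10)→(3,0,7)
reduced (well bottom): (3,0,7) with a≤c, −a<b≤a
well minimum = a = 3

3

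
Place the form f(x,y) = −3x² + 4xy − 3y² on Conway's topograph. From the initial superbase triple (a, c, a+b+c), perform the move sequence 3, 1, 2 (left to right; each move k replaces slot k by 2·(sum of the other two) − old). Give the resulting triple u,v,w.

start (-3,-3,-2) = (f(1,0),f(0,1),f(1,1))
replace slot 3: 2·((-3)+(-3)) − (-2) = -10 → (-3,-3,-10)
replace slot 1: 2·((-3)+(-10)) − (-3) = -23 → (-23,-3,-10)
replace slot 2: 2·((-23)+(-10)) − (-3) = -63 → (-23,-63,-10)

-23,-63,-10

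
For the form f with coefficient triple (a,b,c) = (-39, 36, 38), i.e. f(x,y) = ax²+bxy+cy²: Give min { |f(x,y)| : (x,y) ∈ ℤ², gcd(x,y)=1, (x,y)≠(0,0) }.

river: ρ → (38,40,-37)
river: ρ → (-37,34,41)
river: ρ → (41,48,-30)
river: ρ → (-30,72,17)
river: ρ → (17,64,-46)
river: ρ → (-46,28,35)
river: ρ → (35,42,-39)
river: ρ → (-39,36,38)
closes: descent 0, river 8
min |a| on river = 17

17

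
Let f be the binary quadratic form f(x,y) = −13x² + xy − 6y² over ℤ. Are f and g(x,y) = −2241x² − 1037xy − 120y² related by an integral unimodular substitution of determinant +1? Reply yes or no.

D₁ = -311, D₂ = -311
f is negative-definite; reduce −f:
−f: flip: (13,-1,6)→(6,1,13)
−f: reduced (well bottom): (6,1,13) with a≤c, −a<b≤a
flip sign back: reduced form of f is (-6,-1,-13)
g is negative-definite; reduce −g:
−g: flip: (2241,1037,120)→(120,-1037,2241)
−g: translate: b→-77 (≡-1037 mod 240), so (120,-1037,2241)→(120,-77,13)
−g: flip: (120,-77,13)→(13,77,120)
−g: translate: b→-1 (≡77 mod 26), so (13,77,120)→(13,-1,6)
−g: flip: (13,-1,6)→(6,1,13)
−g: reduced (well bottom): (6,1,13) with a≤c, −a<b≤a
flip sign back: reduced form of g is (-6,-1,-13)
reduced forms (-6, -1, -13) vs (-6, -1, -13) ⇒ equivalent

yes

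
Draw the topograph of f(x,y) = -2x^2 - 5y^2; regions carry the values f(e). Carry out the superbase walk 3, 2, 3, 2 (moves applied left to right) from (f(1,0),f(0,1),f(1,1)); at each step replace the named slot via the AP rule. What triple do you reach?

start (-2,-5,-7) = (f(1,0),f(0,1),f(1,1))
replace slot 3: 2·((-2)+(-5)) − (-7) = -7 → (-2,-5,-7)
replace slot 2: 2·((-2)+(-7)) − (-5) = -13 → (-2,-13,-7)
replace slot 3: 2·((-2)+(-13)) − (-7) = -23 → (-2,-13,-23)
replace slot 2: 2·((-2)+(-23)) − (-13) = -37 → (-2,-37,-23)

-2,-37,-23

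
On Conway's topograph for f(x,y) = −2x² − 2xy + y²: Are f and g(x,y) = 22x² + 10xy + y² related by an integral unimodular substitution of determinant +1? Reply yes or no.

D₁ = 12, D₂ = 12
river cycle of f (length 2): (1, 2, -2), (-2, 2, 1)
river cycle of g (length 2): (1, 2, -2), (-2, 2, 1)
cycles coincide ⇒ equivalent

yes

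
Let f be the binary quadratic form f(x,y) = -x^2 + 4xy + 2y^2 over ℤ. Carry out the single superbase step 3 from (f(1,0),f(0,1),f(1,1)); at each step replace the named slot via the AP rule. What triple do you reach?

start (-1,2,5) = (f(1,0),f(0,1),f(1,1))
replace slot 3: 2·((-1)+2) − 5 = -3 → (-1,2,-3)

-1,2,-3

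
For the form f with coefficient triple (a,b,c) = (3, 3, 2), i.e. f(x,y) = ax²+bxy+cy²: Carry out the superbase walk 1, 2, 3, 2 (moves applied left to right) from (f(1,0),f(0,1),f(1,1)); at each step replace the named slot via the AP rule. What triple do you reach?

start (3,2,8) = (f(1,0),f(0,1),f(1,1))
replace slot 1: 2·(2+8) − 3 = 17 → (17,2,8)
replace slot 2: 2·(17+8) − 2 = 48 → (17,48,8)
replace slot 3: 2·(17+48) − 8 = 122 → (17,48,122)
replace slot 2: 2·(17+122) − 48 = 230 → (17,230,122)

17,230,122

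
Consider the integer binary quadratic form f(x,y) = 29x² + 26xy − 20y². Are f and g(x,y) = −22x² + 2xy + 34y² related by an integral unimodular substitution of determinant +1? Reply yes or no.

D₁ = 2996, D₂ = 2996
river cycle of f (length 26): (-20, 54, 1), (1, 54, -20), (-20, 26, 29), (29, 32, -17), (-17, 36, 25), (25, 14, -28), (-28, 42, 11), (11, 46, -20), (-20, 34, 23), (23, 12, -31), … (16 more)
river cycle of g (length 6): (-22, 46, 10), (10, 54, -2), (-2, 54, 10), (10, 46, -22), (-22, 42, 14), (14, 42, -22)
cycles differ ⇒ inequivalent

no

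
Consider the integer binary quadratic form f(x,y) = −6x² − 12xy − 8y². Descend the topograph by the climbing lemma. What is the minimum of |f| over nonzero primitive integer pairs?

translate: b→0 (≡12 mod 12), so (6,12,8)→(6,0,2)
flip: (6,0,2)→(2,0,6)
reduced (well bottom): (2,0,6) with a≤c, −a<b≤a
well minimum |f| = |-2| = 2 (negative-definite)

2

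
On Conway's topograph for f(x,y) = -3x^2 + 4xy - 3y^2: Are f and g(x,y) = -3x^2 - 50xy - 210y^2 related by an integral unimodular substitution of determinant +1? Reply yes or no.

D₁ = -20, D₂ = -20
f is negative-definite; reduce −f:
−f: translate: b→2 (≡-4 mod 6), so (3,-4,3)→(3,2,2)
−f: flip: (3,2,2)→(2,-2,3)
−f: translate: b→2 (≡-2 mod 4), so (2,-2,3)→(2,2,3)
−f: reduced (well bottom): (2,2,3) with a≤c, −a<b≤a
flip sign back: reduced form of f is (-2,-2,-3)
g is negative-definite; reduce −g:
−g: translate: b→2 (≡50 mod 6), so (3,50,210)→(3,2,2)
−g: flip: (3,2,2)→(2,-2,3)
−g: translate: b→2 (≡-2 mod 4), so (2,-2,3)→(2,2,3)
−g: reduced (well bottom): (2,2,3) with a≤c, −a<b≤a
flip sign back: reduced form of g is (-2,-2,-3)
reduced forms (-2, -2, -3) vs (-2, -2, -3) ⇒ equivalent

yes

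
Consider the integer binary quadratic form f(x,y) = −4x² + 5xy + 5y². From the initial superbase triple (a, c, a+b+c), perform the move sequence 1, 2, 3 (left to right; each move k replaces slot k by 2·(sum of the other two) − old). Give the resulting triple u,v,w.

start (-4,5,6) = (f(1,0),f(0,1),f(1,1))
replace slot 1: 2·(5+6) − (-4) = 26 → (26,5,6)
replace slot 2: 2·(26+6) − 5 = 59 → (26,59,6)
replace slot 3: 2·(26+59) − 6 = 164 → (26,59,164)

26,59,164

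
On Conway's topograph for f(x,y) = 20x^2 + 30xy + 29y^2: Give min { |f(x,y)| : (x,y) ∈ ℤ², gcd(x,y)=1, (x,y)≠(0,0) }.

translate: b→-10 (≡30 mod 40), so (20,30,29)→(20,-10,19)
flip: (20,-10,19)→(19,10,20)
reduced (well bottom): (19,10,20) with a≤c, −a<b≤a
well minimum = a = 19

19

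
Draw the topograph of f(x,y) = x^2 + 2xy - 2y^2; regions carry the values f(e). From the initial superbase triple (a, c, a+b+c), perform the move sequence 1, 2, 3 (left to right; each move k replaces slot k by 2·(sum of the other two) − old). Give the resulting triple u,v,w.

start (1,-2,1) = (f(1,0),f(0,1),f(1,1))
replace slot 1: 2·((-2)+1) − 1 = -3 → (-3,-2,1)
replace slot 2: 2·((-3)+1) − (-2) = -2 → (-3,-2,1)
replace slot 3: 2·((-3)+(-2)) − 1 = -11 → (-3,-2,-11)

-3,-2,-11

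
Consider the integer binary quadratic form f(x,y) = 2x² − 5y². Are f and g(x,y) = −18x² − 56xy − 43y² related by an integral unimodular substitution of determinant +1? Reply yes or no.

D₁ = 40, D₂ = 40
river cycle of f (length 6): (2, 4, -3), (-3, 2, 3), (3, 4, -2), (-2, 4, 3), (3, 2, -3), (-3, 4, 2)
river cycle of g (length 6): (2, 4, -3), (-3, 2, 3), (3, 4, -2), (-2, 4, 3), (3, 2, -3), (-3, 4, 2)
cycles coincide ⇒ equivalent

yes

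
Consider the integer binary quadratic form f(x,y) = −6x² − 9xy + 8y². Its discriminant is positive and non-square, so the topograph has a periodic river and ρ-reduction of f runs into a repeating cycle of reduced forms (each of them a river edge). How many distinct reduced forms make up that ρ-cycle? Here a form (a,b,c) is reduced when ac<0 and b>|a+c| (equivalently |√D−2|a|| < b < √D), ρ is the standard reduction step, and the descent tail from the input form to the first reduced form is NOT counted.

D = 273, ⌊√D⌋ = 16
descent: ρ → (8,9,-6)  [lands on river]
river: ρ → (-6,15,2)
river: ρ → (2,13,-13)
river: ρ → (-13,13,2)
river: ρ → (2,15,-6)
river: ρ → (-6,9,8)
river: ρ → (8,7,-7)
river: ρ → (-7,7,8)
ρ-cycle length = 8 (tail of 1 descent step not counted)

8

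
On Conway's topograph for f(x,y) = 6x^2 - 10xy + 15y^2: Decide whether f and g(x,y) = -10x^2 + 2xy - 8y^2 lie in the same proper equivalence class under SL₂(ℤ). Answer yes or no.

D₁ = -260, D₂ = -316
discriminants differ ⇒ not SL₂(ℤ)-equivalent

no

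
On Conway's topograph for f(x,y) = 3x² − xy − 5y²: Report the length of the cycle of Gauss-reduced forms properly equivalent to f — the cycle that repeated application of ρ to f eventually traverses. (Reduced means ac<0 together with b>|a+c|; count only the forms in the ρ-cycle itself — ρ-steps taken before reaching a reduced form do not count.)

D = 61, ⌊√D⌋ = 7
descent: ρ → (-5,1,3)
descent: ρ → (3,5,-3)  [lands on river]
river: ρ → (-3,7,1)
river: ρ → (1,7,-3)
river: ρ → (-3,5,3)
river: ρ → (3,7,-1)
river: ρ → (-1,7,3)
ρ-cycle length = 6 (tail of 2 descent steps not counted)

6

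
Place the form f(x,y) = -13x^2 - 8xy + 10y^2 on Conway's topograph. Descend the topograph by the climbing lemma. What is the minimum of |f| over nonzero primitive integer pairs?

descent: ρ → (10,8,-13)  [lands on river]
river: ρ → (-13,18,5)
river: ρ → (5,22,-5)
river: ρ → (-5,18,13)
river: ρ → (13,8,-10)
river: ρ → (-10,12,11)
river: ρ → (11,10,-11)
river: ρ → (-11,12,10)
closes: descent 1, river 8
min |a| on river = 5

5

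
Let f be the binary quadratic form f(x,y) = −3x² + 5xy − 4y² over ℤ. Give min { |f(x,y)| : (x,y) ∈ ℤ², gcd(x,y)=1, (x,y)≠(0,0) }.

translate: b→1 (≡-5 mod 6), so (3,-5,4)→(3,1,2)
flip: (3,1,2)→(2,-1,3)
reduced (well bottom): (2,-1,3) with a≤c, −a<b≤a
well minimum |f| = |-2| = 2 (negative-definite)

2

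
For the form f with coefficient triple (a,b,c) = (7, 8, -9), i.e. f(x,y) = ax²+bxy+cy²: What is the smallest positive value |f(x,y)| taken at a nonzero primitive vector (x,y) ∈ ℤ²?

river: ρ → (-9,10,6)
river: ρ → (6,14,-5)
river: ρ → (-5,16,3)
river: ρ → (3,14,-10)
river: ρ → (-10,6,7)
river: ρ → (7,8,-9)
closes: descent 0, river 6
min |a| on river = 3

3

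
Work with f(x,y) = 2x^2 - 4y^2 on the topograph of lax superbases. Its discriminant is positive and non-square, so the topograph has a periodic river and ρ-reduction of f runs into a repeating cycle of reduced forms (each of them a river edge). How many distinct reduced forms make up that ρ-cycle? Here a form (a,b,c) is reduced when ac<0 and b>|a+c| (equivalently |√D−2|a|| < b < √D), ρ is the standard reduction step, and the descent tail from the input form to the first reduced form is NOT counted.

D = 32, ⌊√D⌋ = 5
descent: ρ → (-4,0,2)
descent: ρ → (2,4,-2)  [lands on river]
river: ρ → (-2,4,2)
ρ-cycle length = 2 (tail of 2 descent steps not counted)

2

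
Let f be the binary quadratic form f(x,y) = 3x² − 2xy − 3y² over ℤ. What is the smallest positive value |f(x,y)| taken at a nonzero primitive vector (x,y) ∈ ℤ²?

descent: ρ → (-3,2,3)  [lands on river]
river: ρ → (3,4,-2)
river: ρ → (-2,4,3)
river: ρ → (3,2,-3)
river: ρ → (-3,4,2)
river: ρ → (2,4,-3)
closes: descent 1, river 6
min |a| on river = 2

2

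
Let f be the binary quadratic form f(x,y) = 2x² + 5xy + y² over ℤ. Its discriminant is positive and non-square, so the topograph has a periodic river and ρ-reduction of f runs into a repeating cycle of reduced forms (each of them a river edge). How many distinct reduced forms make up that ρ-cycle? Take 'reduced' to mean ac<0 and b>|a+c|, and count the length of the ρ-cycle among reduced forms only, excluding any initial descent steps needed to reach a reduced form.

D = 17, ⌊√D⌋ = 4
descent: ρ → (1,3,-2)  [lands on river]
river: ρ → (-2,1,2)
river: ρ → (2,3,-1)
river: ρ → (-1,3,2)
river: ρ → (2,1,-2)
river: ρ → (-2,3,1)
ρ-cycle length = 6 (tail of 1 descent step not counted)

6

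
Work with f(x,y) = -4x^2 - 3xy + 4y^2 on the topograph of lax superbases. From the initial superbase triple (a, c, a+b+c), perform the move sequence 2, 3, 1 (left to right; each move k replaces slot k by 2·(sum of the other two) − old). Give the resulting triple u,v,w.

start (-4,4,-3) = (f(1,0),f(0,1),f(1,1))
replace slot 2: 2·((-4)+(-3)) − 4 = -18 → (-4,-18,-3)
replace slot 3: 2·((-4)+(-18)) − (-3) = -41 → (-4,-18,-41)
replace slot 1: 2·((-18)+(-41)) − (-4) = -114 → (-114,-18,-41)

-114,-18,-41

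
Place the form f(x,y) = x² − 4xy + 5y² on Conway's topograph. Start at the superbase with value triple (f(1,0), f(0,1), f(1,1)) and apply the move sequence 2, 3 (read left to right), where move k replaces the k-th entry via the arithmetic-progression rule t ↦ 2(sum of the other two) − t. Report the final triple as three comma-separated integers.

start (1,5,2) = (f(1,0),f(0,1),f(1,1))
replace slot 2: 2·(1+2) − 5 = 1 → (1,1,2)
replace slot 3: 2·(1+1) − 2 = 2 → (1,1,2)

1,1,2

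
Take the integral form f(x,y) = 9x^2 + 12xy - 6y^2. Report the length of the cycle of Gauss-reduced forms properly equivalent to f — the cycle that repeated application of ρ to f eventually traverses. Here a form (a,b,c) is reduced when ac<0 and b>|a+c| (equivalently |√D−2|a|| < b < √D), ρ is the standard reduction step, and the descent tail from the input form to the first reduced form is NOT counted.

D = 360, ⌊√D⌋ = 18
river: ρ → (-6,12,9)
river: ρ → (9,6,-9)
river: ρ → (-9,12,6)
river: ρ → (6,12,-9)
river: ρ → (-9,6,9)
river: ρ → (9,12,-6)
ρ-cycle length = 6 (tail of 0 descent steps not counted)

6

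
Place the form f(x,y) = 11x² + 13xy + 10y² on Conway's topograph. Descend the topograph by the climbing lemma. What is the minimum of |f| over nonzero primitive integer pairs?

translate: b→-9 (≡13 mod 22), so (11,13,10)→(11,-9,8)
flip: (11,-9,8)→(8,9,11)
translate: b→-7 (≡9 mod 16), so (8,9,11)→(8,-7,10)
reduced (well bottom): (8,-7,10) with a≤c, −a<b≤a
well minimum = a = 8

8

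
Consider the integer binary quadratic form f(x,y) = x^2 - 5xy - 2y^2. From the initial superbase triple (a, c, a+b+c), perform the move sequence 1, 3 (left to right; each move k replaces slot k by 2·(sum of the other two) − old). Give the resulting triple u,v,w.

start (1,-2,-6) = (f(1,0),f(0,1),f(1,1))
replace slot 1: 2·((-2)+(-6)) − 1 = -17 → (-17,-2,-6)
replace slot 3: 2·((-17)+(-2)) − (-6) = -32 → (-17,-2,-32)

-17,-2,-32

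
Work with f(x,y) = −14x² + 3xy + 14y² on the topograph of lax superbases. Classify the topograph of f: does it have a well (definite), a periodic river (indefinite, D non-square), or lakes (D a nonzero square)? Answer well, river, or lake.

D = b²−4ac = 3² − 4·(-14)·14 = 793
D > 0 non-square ⇒ indefinite ⇒ periodic river

river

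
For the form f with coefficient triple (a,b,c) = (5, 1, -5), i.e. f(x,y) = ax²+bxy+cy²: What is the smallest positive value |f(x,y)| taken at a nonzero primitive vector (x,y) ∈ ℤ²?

river: ρ → (-5,9,1)
river: ρ → (1,9,-5)
river: ρ → (-5,1,5)
river: ρ → (5,9,-1)
river: ρ → (-1,9,5)
river: ρ → (5,1,-5)
closes: descent 0, river 6
min |a| on river = 1

1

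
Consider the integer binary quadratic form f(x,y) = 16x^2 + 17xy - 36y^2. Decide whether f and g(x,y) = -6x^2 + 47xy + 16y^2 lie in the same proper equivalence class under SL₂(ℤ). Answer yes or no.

D₁ = 2593, D₂ = 2593
river cycle of f (length 86): (16, 49, -3), (-3, 47, 32), (32, 17, -18), (-18, 19, 31), (31, 43, -6), (-6, 41, 38), (38, 35, -9), (-9, 37, 34), (34, 31, -12), (-12, 41, 19), … (76 more)
river cycle of g (length 86): (16, 49, -3), (-3, 47, 32), (32, 17, -18), (-18, 19, 31), (31, 43, -6), (-6, 41, 38), (38, 35, -9), (-9, 37, 34), (34, 31, -12), (-12, 41, 19), … (76 more)
cycles coincide ⇒ equivalent

yes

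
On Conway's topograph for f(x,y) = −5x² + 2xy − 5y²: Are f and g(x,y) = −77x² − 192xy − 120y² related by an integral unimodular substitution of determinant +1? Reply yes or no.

D₁ = -96, D₂ = -96
f is negative-definite; reduce −f:
−f: flip: (5,-2,5)→(5,2,5)
−f: reduced (well bottom): (5,2,5) with a≤c, −a<b≤a
flip sign back: reduced form of f is (-5,-2,-5)
g is negative-definite; reduce −g:
−g: translate: b→38 (≡192 mod 154), so (77,192,120)→(77,38,5)
−g: flip: (77,38,5)→(5,-38,77)
−g: translate: b→2 (≡-38 mod 10), so (5,-38,77)→(5,2,5)
−g: reduced (well bottom): (5,2,5) with a≤c, −a<b≤a
flip sign back: reduced form of g is (-5,-2,-5)
reduced forms (-5, -2, -5) vs (-5, -2, -5) ⇒ equivalent

yes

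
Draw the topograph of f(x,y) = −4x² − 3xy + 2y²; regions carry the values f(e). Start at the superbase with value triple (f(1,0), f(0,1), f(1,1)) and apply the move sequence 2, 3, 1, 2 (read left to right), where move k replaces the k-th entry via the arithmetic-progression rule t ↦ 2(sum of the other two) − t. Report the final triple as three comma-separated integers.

start (-4,2,-5) = (f(1,0),f(0,1),f(1,1))
replace slot 2: 2·((-4)+(-5)) − 2 = -20 → (-4,-20,-5)
replace slot 3: 2·((-4)+(-20)) − (-5) = -43 → (-4,-20,-43)
replace slot 1: 2·((-20)+(-43)) − (-4) = -122 → (-122,-20,-43)
replace slot 2: 2·((-122)+(-43)) − (-20) = -310 → (-122,-310,-43)

-122,-310,-43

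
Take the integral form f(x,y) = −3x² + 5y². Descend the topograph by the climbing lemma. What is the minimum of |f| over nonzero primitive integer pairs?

descent: ρ → (5,0,-3)
descent: ρ → (-3,6,2)  [lands on river]
river: ρ → (2,6,-3)
closes: descent 2, river 2
min |a| on river = 2

2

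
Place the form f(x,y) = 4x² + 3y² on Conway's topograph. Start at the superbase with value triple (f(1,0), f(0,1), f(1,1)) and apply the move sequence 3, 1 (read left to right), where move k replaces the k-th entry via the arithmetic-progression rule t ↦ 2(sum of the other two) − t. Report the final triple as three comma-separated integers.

start (4,3,7) = (f(1,0),f(0,1),f(1,1))
replace slot 3: 2·(4+3) − 7 = 7 → (4,3,7)
replace slot 1: 2·(3+7) − 4 = 16 → (16,3,7)

16,3,7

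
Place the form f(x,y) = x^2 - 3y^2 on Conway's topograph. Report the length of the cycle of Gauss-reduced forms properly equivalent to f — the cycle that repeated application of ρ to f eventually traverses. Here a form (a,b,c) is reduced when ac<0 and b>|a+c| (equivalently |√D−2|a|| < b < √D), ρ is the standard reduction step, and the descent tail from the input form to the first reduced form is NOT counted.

D = 12, ⌊√D⌋ = 3
descent: ρ → (-3,0,1)
descent: ρ → (1,2,-2)  [lands on river]
river: ρ → (-2,2,1)
ρ-cycle length = 2 (tail of 2 descent steps not counted)

2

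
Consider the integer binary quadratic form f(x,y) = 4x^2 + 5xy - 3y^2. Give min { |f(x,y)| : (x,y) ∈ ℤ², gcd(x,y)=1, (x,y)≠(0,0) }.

river: ρ → (-3,7,2)
river: ρ → (2,5,-6)
river: ρ → (-6,7,1)
river: ρ → (1,7,-6)
river: ρ → (-6,5,2)
river: ρ → (2,7,-3)
river: ρ → (-3,5,4)
river: ρ → (4,3,-4)
river: ρ → (-4,5,3)
river: ρ → (3,7,-2)
river: ρ → (-2,5,6)
river: ρ → (6,7,-1)
river: ρ → (-1,7,6)
river: ρ → (6,5,-2)
river: ρ → (-2,7,3)
river: ρ → (3,5,-4)
river: ρ → (-4,3,4)
river: ρ → (4,5,-3)
closes: descent 0, river 18
min |a| on river = 1

1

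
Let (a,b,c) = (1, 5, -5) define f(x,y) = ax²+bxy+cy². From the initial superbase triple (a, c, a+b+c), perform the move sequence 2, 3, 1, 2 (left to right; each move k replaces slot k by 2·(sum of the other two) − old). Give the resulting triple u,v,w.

start (1,-5,1) = (f(1,0),f(0,1),f(1,1))
replace slot 2: 2·(1+1) − (-5) = 9 → (1,9,1)
replace slot 3: 2·(1+9) − 1 = 19 → (1,9,19)
replace slot 1: 2·(9+19) − 1 = 55 → (55,9,19)
replace slot 2: 2·(55+19) − 9 = 139 → (55,139,19)

55,139,19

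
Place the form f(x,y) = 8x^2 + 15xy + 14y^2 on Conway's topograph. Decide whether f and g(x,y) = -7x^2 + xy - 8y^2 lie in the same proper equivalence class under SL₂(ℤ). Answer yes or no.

D₁ = -223, D₂ = -223
f: translate: b→-1 (≡15 mod 16), so (8,15,14)→(8,-1,7)
f: flip: (8,-1,7)→(7,1,8)
f: reduced (well bottom): (7,1,8) with a≤c, −a<b≤a
g is negative-definite; reduce −g:
−g: reduced (well bottom): (7,-1,8) with a≤c, −a<b≤a
flip sign back: reduced form of g is (-7,1,-8)
reduced forms (7, 1, 8) vs (-7, 1, -8) ⇒ inequivalent

no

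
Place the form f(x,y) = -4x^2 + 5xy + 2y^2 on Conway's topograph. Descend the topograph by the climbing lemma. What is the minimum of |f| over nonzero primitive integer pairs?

river: ρ → (2,7,-1)
river: ρ → (-1,7,2)
river: ρ → (2,5,-4)
river: ρ → (-4,3,3)
river: ρ → (3,3,-4)
river: ρ → (-4,5,2)
closes: descent 0, river 6
min |a| on river = 1

1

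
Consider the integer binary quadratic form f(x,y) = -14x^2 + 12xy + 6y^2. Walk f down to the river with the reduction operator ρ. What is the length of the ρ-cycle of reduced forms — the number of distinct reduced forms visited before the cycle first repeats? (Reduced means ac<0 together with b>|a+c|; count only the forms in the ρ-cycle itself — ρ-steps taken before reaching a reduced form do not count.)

D = 480, ⌊√D⌋ = 21
river: ρ → (6,12,-14)
river: ρ → (-14,16,4)
river: ρ → (4,16,-14)
river: ρ → (-14,12,6)
ρ-cycle length = 4 (tail of 0 descent steps not counted)

4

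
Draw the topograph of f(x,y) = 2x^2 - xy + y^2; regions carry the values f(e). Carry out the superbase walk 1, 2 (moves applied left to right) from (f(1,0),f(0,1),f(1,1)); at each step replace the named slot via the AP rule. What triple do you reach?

start (2,1,2) = (f(1,0),f(0,1),f(1,1))
replace slot 1: 2·(1+2) − 2 = 4 → (4,1,2)
replace slot 2: 2·(4+2) − 1 = 11 → (4,11,2)

4,11,2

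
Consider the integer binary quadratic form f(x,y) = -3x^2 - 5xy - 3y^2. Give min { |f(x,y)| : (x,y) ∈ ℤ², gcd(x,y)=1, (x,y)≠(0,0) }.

translate: b→-1 (≡5 mod 6), so (3,5,3)→(3,-1,1)
flip: (3,-1,1)→(1,1,3)
reduced (well bottom): (1,1,3) with a≤c, −a<b≤a
well minimum |f| = |-1| = 1 (negative-definite)

1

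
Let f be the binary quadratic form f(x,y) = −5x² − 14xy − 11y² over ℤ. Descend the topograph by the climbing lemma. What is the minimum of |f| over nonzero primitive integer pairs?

translate: b→4 (≡14 mod 10), so (5,14,11)→(5,4,2)
flip: (5,4,2)→(2,-4,5)
translate: b→0 (≡-4 mod 4), so (2,-4,5)→(2,0,3)
reduced (well bottom): (2,0,3) with a≤c, −a<b≤a
well minimum |f| = |-2| = 2 (negative-definite)

2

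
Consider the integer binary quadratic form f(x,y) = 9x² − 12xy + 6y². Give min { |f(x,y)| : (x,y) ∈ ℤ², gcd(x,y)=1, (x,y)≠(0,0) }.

translate: b→6 (≡-12 mod 18), so (9,-12,6)→(9,6,3)
flip: (9,6,3)→(3,-6,9)
translate: b→0 (≡-6 mod 6), so (3,-6,9)→(3,0,6)
reduced (well bottom): (3,0,6) with a≤c, −a<b≤a
well minimum = a = 3

3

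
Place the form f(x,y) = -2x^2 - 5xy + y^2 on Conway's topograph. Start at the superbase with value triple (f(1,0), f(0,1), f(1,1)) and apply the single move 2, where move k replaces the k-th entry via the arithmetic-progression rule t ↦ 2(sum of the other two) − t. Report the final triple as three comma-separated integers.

start (-2,1,-6) = (f(1,0),f(0,1),f(1,1))
replace slot 2: 2·((-2)+(-6)) − 1 = -17 → (-2,-17,-6)

-2,-17,-6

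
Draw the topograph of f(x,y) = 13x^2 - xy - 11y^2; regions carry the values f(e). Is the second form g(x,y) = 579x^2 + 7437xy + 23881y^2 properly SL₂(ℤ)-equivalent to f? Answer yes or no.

D₁ = 573, D₂ = 573
river cycle of f (length 4): (-11, 23, 1), (1, 23, -11), (-11, 21, 3), (3, 21, -11)
river cycle of g (length 4): (-11, 23, 1), (1, 23, -11), (-11, 21, 3), (3, 21, -11)
cycles coincide ⇒ equivalent

yes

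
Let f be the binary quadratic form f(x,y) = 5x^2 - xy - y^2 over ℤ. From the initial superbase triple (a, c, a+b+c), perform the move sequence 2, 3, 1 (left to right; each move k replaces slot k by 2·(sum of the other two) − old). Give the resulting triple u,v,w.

start (5,-1,3) = (f(1,0),f(0,1),f(1,1))
replace slot 2: 2·(5+3) − (-1) = 17 → (5,17,3)
replace slot 3: 2·(5+17) − 3 = 41 → (5,17,41)
replace slot 1: 2·(17+41) − 5 = 111 → (111,17,41)

111,17,41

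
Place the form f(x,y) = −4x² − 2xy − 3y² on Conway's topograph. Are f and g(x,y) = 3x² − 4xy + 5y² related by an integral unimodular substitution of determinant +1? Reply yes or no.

D₁ = -44, D₂ = -44
f is negative-definite; reduce −f:
−f: flip: (4,2,3)→(3,-2,4)
−f: reduced (well bottom): (3,-2,4) with a≤c, −a<b≤a
flip sign back: reduced form of f is (-3,2,-4)
g: translate: b→2 (≡-4 mod 6), so (3,-4,5)→(3,2,4)
g: reduced (well bottom): (3,2,4) with a≤c, −a<b≤a
reduced forms (-3, 2, -4) vs (3, 2, 4) ⇒ inequivalent

no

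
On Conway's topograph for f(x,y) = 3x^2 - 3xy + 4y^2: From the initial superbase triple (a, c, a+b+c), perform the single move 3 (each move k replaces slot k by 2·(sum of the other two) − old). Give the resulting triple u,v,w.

start (3,4,4) = (f(1,0),f(0,1),f(1,1))
replace slot 3: 2·(3+4) − 4 = 10 → (3,4,10)

3,4,10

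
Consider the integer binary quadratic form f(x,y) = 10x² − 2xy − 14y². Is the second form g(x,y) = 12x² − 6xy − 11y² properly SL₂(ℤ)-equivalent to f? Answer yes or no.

D₁ = 564, D₂ = 564
river cycle of f (length 4): (10, 18, -6), (-6, 18, 10), (10, 22, -2), (-2, 22, 10)
river cycle of g (length 6): (-11, 6, 12), (12, 18, -5), (-5, 22, 4), (4, 18, -15), (-15, 12, 7), (7, 16, -11)
cycles differ ⇒ inequivalent

no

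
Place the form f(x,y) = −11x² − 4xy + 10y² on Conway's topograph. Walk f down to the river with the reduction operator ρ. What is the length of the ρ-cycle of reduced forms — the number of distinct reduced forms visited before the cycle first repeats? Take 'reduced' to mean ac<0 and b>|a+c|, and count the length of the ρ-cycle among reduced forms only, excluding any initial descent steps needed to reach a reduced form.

D = 456, ⌊√D⌋ = 21
descent: ρ → (10,4,-11)  [lands on river]
river: ρ → (-11,18,3)
river: ρ → (3,18,-11)
river: ρ → (-11,4,10)
river: ρ → (10,16,-5)
river: ρ → (-5,14,13)
river: ρ → (13,12,-6)
river: ρ → (-6,12,13)
river: ρ → (13,14,-5)
river: ρ → (-5,16,10)
ρ-cycle length = 10 (tail of 1 descent step not counted)

10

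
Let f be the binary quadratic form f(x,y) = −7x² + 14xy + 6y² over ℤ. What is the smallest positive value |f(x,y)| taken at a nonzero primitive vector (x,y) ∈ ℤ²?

river: ρ → (6,10,-11)
river: ρ → (-11,12,5)
river: ρ → (5,18,-2)
river: ρ → (-2,18,5)
river: ρ → (5,12,-11)
river: ρ → (-11,10,6)
river: ρ → (6,14,-7)
river: ρ → (-7,14,6)
closes: descent 0, river 8
min |a| on river = 2

2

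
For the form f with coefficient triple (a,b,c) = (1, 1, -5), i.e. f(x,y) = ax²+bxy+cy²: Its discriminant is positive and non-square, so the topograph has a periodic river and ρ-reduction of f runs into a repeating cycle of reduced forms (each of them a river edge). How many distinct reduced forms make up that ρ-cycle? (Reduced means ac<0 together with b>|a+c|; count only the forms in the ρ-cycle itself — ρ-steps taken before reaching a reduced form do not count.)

D = 21, ⌊√D⌋ = 4
descent: ρ → (-5,-1,1)
descent: ρ → (1,3,-3)  [lands on river]
river: ρ → (-3,3,1)
ρ-cycle length = 2 (tail of 2 descent steps not counted)

2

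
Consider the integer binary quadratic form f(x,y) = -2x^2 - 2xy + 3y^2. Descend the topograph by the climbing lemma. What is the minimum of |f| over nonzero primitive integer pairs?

descent: ρ → (3,2,-2)  [lands on river]
river: ρ → (-2,2,3)
river: ρ → (3,4,-1)
river: ρ → (-1,4,3)
closes: descent 1, river 4
min |a| on river = 1

1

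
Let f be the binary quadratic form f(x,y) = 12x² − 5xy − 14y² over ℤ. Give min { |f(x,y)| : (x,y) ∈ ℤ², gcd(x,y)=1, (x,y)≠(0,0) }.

descent: ρ → (-14,5,12)  [lands on river]
river: ρ → (12,19,-7)
river: ρ → (-7,23,6)
river: ρ → (6,25,-3)
river: ρ → (-3,23,14)
river: ρ → (14,5,-12)
river: ρ → (-12,19,7)
river: ρ → (7,23,-6)
river: ρ → (-6,25,3)
river: ρ → (3,23,-14)
closes: descent 1, river 10
min |a| on river = 3

3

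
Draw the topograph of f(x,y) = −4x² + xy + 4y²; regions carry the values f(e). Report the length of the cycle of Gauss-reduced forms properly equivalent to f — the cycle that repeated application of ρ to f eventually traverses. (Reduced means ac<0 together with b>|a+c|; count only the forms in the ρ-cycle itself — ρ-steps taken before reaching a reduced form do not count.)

D = 65, ⌊√D⌋ = 8
river: ρ → (4,7,-1)
river: ρ → (-1,7,4)
river: ρ → (4,1,-4)
river: ρ → (-4,7,1)
river: ρ → (1,7,-4)
river: ρ → (-4,1,4)
ρ-cycle length = 6 (tail of 0 descent steps not counted)

6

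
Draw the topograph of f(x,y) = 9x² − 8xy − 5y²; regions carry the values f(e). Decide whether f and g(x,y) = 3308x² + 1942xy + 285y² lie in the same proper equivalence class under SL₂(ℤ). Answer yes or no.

D₁ = 244, D₂ = 244
river cycle of f (length 22): (-5, 8, 9), (9, 10, -4), (-4, 14, 3), (3, 10, -12), (-12, 14, 1), (1, 14, -12), (-12, 10, 3), (3, 14, -4), (-4, 10, 9), (9, 8, -5), … (12 more)
river cycle of g (length 22): (9, 10, -4), (-4, 14, 3), (3, 10, -12), (-12, 14, 1), (1, 14, -12), (-12, 10, 3), (3, 14, -4), (-4, 10, 9), (9, 8, -5), (-5, 12, 5), … (12 more)
cycles coincide ⇒ equivalent

yes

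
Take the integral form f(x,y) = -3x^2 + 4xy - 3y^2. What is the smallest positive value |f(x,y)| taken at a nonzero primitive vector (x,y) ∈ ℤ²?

translate: b→2 (≡-4 mod 6), so (3,-4,3)→(3,2,2)
flip: (3,2,2)→(2,-2,3)
translate: b→2 (≡-2 mod 4), so (2,-2,3)→(2,2,3)
reduced (well bottom): (2,2,3) with a≤c, −a<b≤a
well minimum |f| = |-2| = 2 (negative-definite)

2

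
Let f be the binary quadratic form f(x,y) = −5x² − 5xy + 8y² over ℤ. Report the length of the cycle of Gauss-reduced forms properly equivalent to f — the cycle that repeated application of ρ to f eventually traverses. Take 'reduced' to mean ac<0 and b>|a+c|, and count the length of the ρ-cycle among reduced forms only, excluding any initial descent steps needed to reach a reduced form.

D = 185, ⌊√D⌋ = 13
descent: ρ → (8,5,-5)  [lands on river]
river: ρ → (-5,5,8)
river: ρ → (8,11,-2)
river: ρ → (-2,13,2)
river: ρ → (2,11,-8)
river: ρ → (-8,5,5)
river: ρ → (5,5,-8)
river: ρ → (-8,11,2)
river: ρ → (2,13,-2)
river: ρ → (-2,11,8)
ρ-cycle length = 10 (tail of 1 descent step not counted)

10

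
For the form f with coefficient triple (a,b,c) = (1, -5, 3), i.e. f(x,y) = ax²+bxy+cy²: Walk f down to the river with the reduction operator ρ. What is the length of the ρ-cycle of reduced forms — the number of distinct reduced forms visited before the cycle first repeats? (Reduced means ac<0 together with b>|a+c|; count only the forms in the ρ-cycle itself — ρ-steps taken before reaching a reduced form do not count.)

D = 13, ⌊√D⌋ = 3
descent: ρ → (3,-1,-1)
descent: ρ → (-1,3,1)  [lands on river]
river: ρ → (1,3,-1)
ρ-cycle length = 2 (tail of 2 descent steps not counted)

2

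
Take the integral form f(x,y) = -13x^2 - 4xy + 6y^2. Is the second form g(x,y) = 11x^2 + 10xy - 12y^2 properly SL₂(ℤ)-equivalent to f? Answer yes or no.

D₁ = 328, D₂ = 628
discriminants differ ⇒ not SL₂(ℤ)-equivalent

no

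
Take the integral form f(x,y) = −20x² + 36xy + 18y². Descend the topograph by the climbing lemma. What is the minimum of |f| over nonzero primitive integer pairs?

river: ρ → (18,36,-20)
river: ρ → (-20,44,10)
river: ρ → (10,36,-36)
river: ρ → (-36,36,10)
river: ρ → (10,44,-20)
river: ρ → (-20,36,18)
closes: descent 0, river 6
min |a| on river = 10

10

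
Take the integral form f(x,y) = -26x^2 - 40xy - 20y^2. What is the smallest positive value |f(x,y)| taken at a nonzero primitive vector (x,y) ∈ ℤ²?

translate: b→-12 (≡40 mod 52), so (26,40,20)→(26,-12,6)
flip: (26,-12,6)→(6,12,26)
translate: b→0 (≡12 mod 12), so (6,12,26)→(6,0,20)
reduced (well bottom): (6,0,20) with a≤c, −a<b≤a
well minimum |f| = |-6| = 6 (negative-definite)

6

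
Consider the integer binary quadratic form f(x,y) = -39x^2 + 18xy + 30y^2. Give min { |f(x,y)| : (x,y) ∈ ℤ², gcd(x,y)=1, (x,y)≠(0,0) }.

river: ρ → (30,42,-27)
river: ρ → (-27,66,6)
river: ρ → (6,66,-27)
river: ρ → (-27,42,30)
river: ρ → (30,18,-39)
river: ρ → (-39,60,9)
river: ρ → (9,66,-18)
river: ρ → (-18,42,45)
river: ρ → (45,48,-15)
river: ρ → (-15,42,54)
river: ρ → (54,66,-3)
river: ρ → (-3,66,54)
river: ρ → (54,42,-15)
river: ρ → (-15,48,45)
river: ρ → (45,42,-18)
river: ρ → (-18,66,9)
river: ρ → (9,60,-39)
river: ρ → (-39,18,30)
closes: descent 0, river 18
min |a| on river = 3

3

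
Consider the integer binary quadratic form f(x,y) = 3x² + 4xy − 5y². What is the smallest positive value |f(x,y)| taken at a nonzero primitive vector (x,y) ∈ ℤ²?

river: ρ → (-5,6,2)
river: ρ → (2,6,-5)
river: ρ → (-5,4,3)
river: ρ → (3,8,-1)
river: ρ → (-1,8,3)
river: ρ → (3,4,-5)
closes: descent 0, river 6
min |a| on river = 1

1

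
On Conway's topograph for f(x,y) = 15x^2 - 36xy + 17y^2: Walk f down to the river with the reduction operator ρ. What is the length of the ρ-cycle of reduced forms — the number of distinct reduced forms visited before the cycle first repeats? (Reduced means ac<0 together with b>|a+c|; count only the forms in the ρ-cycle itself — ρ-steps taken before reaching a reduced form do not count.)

D = 276, ⌊√D⌋ = 16
descent: ρ → (17,2,-4)
descent: ρ → (-4,14,5)  [lands on river]
river: ρ → (5,16,-1)
river: ρ → (-1,16,5)
river: ρ → (5,14,-4)
river: ρ → (-4,10,11)
river: ρ → (11,12,-3)
river: ρ → (-3,12,11)
river: ρ → (11,10,-4)
ρ-cycle length = 8 (tail of 2 descent steps not counted)

8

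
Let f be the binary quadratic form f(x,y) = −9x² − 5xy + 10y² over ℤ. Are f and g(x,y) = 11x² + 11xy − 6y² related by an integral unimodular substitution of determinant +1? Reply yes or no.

D₁ = 385, D₂ = 385
river cycle of f (length 12): (10, 5, -9), (-9, 13, 6), (6, 11, -11), (-11, 11, 6), (6, 13, -9), (-9, 5, 10), (10, 15, -4), (-4, 17, 6), (6, 19, -1), (-1, 19, 6), … (2 more)
river cycle of g (length 12): (-6, 13, 9), (9, 5, -10), (-10, 15, 4), (4, 17, -6), (-6, 19, 1), (1, 19, -6), (-6, 17, 4), (4, 15, -10), (-10, 5, 9), (9, 13, -6), … (2 more)
cycles differ ⇒ inequivalent

no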